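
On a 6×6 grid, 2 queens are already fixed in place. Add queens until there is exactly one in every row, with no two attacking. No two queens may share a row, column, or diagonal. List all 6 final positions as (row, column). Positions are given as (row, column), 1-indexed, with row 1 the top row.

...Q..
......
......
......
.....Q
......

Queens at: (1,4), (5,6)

(1,4) (2,1) (3,5) (4,2) (5,6) (6,3)

Row 2: attacked by (1,4)→{3,4,5}; (5,6)→{3,6}. Safe: 1, 2. Place at column 1.
Row 3: attacked by (1,4)→{2,4,6}; (2,1)→{1,2}; (5,6)→{4,6}. Safe: 3, 5. Place at column 5.
Row 4: attacked by (1,4)→{1,4}; (2,1)→{1,3}; (3,5)→{4,5,6}; (5,6)→{5,6}. Safe: 2. Place at column 2.
Row 6: attacked by (1,4)→{4}; (2,1)→{1,5}; (3,5)→{2,5}; (4,2)→{2,4}; (5,6)→{5,6}. Safe: 3. Place at column 3.
Columns [4, 1, 5, 2, 6, 3], r−c [-3, 1, -2, 2, -1, 3], r+c [5, 3, 8, 6, 11, 9] are all distinct, so no two queens attack.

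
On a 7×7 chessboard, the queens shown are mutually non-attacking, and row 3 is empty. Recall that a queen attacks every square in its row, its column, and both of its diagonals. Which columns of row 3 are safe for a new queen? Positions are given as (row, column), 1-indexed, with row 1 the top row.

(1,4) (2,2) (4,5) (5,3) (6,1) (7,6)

columns 7

(1,4) attacks row 3 at column 4 and diagonals 2, 6.
(2,2) attacks row 3 at column 2 and diagonals 1, 3.
(4,5) attacks row 3 at column 5 and diagonals 4, 6.
(5,3) attacks row 3 at column 3 and diagonals 1, 5.
(6,1) attacks row 3 at column 1 and diagonals 4.
(7,6) attacks row 3 at column 6 and diagonals 2.
Attacked columns: {1, 2, 3, 4, 5, 6}. Safe: {7}.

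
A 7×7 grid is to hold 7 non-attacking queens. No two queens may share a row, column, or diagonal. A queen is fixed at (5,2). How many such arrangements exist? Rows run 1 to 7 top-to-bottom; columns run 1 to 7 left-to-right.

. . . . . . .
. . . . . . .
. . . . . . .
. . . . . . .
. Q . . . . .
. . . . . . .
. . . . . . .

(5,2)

Branch on row 1: col 1 → 1; col 3 → 1; col 4 → 2; col 5 → 1; col 7 → 1.
Sum: 1 + 1 + 2 + 1 + 1 = 6.

6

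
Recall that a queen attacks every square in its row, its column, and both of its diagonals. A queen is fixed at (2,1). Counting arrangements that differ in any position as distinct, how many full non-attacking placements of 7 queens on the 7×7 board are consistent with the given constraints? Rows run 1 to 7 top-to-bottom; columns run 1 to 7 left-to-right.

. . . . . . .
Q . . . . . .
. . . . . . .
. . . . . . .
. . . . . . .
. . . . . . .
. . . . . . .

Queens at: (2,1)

Branch on row 1: col 3 → 2; col 4 → 2; col 5 → 2; col 6 → 1; col 7 → 0.
Sum: 2 + 2 + 2 + 1 + 0 = 7.

7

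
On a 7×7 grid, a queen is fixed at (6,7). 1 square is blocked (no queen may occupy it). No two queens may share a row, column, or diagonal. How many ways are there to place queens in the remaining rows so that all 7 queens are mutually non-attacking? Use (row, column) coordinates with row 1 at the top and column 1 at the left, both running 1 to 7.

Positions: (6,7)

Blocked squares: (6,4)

Branch on row 1: col 1 → 1; col 3 → 2; col 4 → 2; col 5 → 1; col 6 → 1.
Sum: 1 + 2 + 2 + 1 + 1 = 7.

7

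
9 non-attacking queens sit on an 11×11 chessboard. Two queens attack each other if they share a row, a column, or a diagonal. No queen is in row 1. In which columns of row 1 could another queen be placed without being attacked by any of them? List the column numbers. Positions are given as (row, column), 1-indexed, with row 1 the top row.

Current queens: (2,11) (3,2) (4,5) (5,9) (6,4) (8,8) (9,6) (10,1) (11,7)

(2,11) attacks row 1 at column 11 and diagonals 10.
(3,2) attacks row 1 at column 2 and diagonals 4.
(4,5) attacks row 1 at column 5 and diagonals 2, 8.
(5,9) attacks row 1 at column 9 and diagonals 5.
(6,4) attacks row 1 at column 4 and diagonals 9.
(8,8) attacks row 1 at column 8 and diagonals 1.
(9,6) attacks row 1 at column 6.
(10,1) attacks row 1 at column 1 and diagonals 10.
(11,7) attacks row 1 at column 7.
Attacked columns: {1, 2, 4, 5, 6, 7, 8, 9, 10, 11}. Safe: {3}.

columns 3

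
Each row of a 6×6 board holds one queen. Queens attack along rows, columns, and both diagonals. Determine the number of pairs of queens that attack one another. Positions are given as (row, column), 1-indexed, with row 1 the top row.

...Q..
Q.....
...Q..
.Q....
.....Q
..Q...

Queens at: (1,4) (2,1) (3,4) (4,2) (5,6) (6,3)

Same column: (1,4)–(3,4) (column 4).
Same diagonal: (3,4)–(5,6) (|3−5| = |4−6| = 2).
Total attacking pairs: 2.

2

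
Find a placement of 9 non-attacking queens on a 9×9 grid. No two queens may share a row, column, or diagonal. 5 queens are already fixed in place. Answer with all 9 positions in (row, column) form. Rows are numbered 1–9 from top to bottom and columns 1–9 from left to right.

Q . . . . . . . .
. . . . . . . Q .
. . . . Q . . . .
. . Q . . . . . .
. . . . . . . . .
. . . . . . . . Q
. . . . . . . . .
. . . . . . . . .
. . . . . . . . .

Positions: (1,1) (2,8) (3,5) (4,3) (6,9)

(1,1) (2,8) (3,5) (4,3) (5,6) (6,9) (7,2) (8,4) (9,7)

Row 5: attacked by (1,1)→{1,5}; (2,8)→{5,8}; (3,5)→{3,5,7}; (4,3)→{2,3,4}; (6,9)→{8,9}. Safe: 6. Place at column 6.
Row 7: attacked by (1,1)→{1,7}; (2,8)→{3,8}; (3,5)→{1,5,9}; (4,3)→{3,6}; (5,6)→{4,6,8}; (6,9)→{8,9}. Safe: 2. Place at column 2.
Row 8: attacked by (1,1)→{1,8}; (2,8)→{2,8}; (3,5)→{5}; (4,3)→{3,7}; (5,6)→{3,6,9}; (6,9)→{7,9}; (7,2)→{1,2,3}. Safe: 4. Place at column 4.
Row 9: attacked by (1,1)→{1,9}; (2,8)→{1,8}; (3,5)→{5}; (4,3)→{3,8}; (5,6)→{2,6}; (6,9)→{6,9}; (7,2)→{2,4}; (8,4)→{3,4,5}. Safe: 7. Place at column 7.
Columns [1, 8, 5, 3, 6, 9, 2, 4, 7], r−c [0, -6, -2, 1, -1, -3, 5, 4, 2], r+c [2, 10, 8, 7, 11, 15, 9, 12, 16] are all distinct, so no two queens attack.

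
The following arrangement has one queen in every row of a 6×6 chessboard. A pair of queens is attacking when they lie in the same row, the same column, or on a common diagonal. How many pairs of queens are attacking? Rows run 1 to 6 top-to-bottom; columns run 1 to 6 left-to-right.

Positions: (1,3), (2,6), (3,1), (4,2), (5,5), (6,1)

Same column: (3,1)–(6,1) (column 1).
Same diagonal: (1,3)–(3,1) (|1−3| = |3−1| = 2); (3,1)–(4,2) (|3−4| = |1−2| = 1).
Total attacking pairs: 3.

3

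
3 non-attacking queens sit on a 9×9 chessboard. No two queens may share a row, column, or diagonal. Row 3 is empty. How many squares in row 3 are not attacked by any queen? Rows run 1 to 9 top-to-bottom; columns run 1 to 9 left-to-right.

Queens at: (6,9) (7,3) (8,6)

(6,9) attacks row 3 at column 9 and diagonals 6.
(7,3) attacks row 3 at column 3 and diagonals 7.
(8,6) attacks row 3 at column 6 and diagonals 1.
Attacked columns: {1, 3, 6, 7, 9}. Safe: {2, 4, 5, 8}.

4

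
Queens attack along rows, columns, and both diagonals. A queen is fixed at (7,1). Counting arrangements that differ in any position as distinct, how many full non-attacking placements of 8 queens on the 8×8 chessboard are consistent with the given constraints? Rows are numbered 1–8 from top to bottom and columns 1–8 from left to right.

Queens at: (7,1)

8

Branch on row 1: col 2 → 1; col 3 → 1; col 4 → 2; col 5 → 1; col 6 → 3; col 8 → 0.
Sum: 1 + 1 + 2 + 1 + 3 + 0 = 8.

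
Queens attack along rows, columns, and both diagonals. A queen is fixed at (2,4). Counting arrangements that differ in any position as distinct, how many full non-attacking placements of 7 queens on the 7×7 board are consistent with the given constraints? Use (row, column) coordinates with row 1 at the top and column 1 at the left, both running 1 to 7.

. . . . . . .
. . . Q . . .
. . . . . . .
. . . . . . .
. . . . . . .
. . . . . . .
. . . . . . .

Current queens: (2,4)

6

Branch on row 1: col 1 → 1; col 2 → 2; col 6 → 2; col 7 → 1.
Sum: 1 + 2 + 2 + 1 = 6.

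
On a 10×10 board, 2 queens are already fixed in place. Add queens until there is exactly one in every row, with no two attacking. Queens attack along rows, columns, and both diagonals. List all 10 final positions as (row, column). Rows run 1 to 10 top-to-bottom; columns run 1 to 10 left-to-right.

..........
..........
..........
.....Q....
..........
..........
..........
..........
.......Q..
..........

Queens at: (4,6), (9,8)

(1,1) (2,7) (3,10) (4,6) (5,2) (6,9) (7,5) (8,3) (9,8) (10,4)

Row 1: attacked by (4,6)→{3,6,9}; (9,8)→{8}. Safe: 1, 2, 4, 5, 7, 10. Place at column 1.
Row 2: attacked by (1,1)→{1,2}; (4,6)→{4,6,8}; (9,8)→{1,8}. Safe: 3, 5, 7, 9, 10. Place at column 7.
Row 3: attacked by (1,1)→{1,3}; (2,7)→{6,7,8}; (4,6)→{5,6,7}; (9,8)→{2,8}. Safe: 4, 9, 10. Place at column 10.
Row 5: attacked by (1,1)→{1,5}; (2,7)→{4,7,10}; (3,10)→{8,10}; (4,6)→{5,6,7}; (9,8)→{4,8}. Safe: 2, 3, 9. Place at column 2.
Row 6: attacked by (1,1)→{1,6}; (2,7)→{3,7}; (3,10)→{7,10}; (4,6)→{4,6,8}; (5,2)→{1,2,3}; (9,8)→{5,8}. Safe: 9. Place at column 9.
Row 7: attacked by (1,1)→{1,7}; (2,7)→{2,7}; (3,10)→{6,10}; (4,6)→{3,6,9}; (5,2)→{2,4}; (6,9)→{8,9,10}; (9,8)→{6,8,10}. Safe: 5. Place at column 5.
Row 8: attacked by (1,1)→{1,8}; (2,7)→{1,7}; (3,10)→{5,10}; (4,6)→{2,6,10}; (5,2)→{2,5}; (6,9)→{7,9}; (7,5)→{4,5,6}; (9,8)→{7,8,9}. Safe: 3. Place at column 3.
Row 10: attacked by (1,1)→{1,10}; (2,7)→{7}; (3,10)→{3,10}; (4,6)→{6}; (5,2)→{2,7}; (6,9)→{5,9}; (7,5)→{2,5,8}; (8,3)→{1,3,5}; (9,8)→{7,8,9}. Safe: 4. Place at column 4.
Columns [1, 7, 10, 6, 2, 9, 5, 3, 8, 4], r−c [0, -5, -7, -2, 3, -3, 2, 5, 1, 6], r+c [2, 9, 13, 10, 7, 15, 12, 11, 17, 14] are all distinct, so no two queens attack.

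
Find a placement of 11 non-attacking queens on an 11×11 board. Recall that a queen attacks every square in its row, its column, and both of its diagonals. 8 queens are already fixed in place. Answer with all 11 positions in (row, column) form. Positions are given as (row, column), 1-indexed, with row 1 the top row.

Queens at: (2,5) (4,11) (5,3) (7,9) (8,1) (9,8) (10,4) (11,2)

Row 1: attacked by (2,5)→{4,5,6}; (4,11)→{8,11}; (5,3)→{3,7}; (7,9)→{3,9}; (8,1)→{1,8}; (9,8)→{8}; (10,4)→{4}; (11,2)→{2}. Safe: 10. Place at column 10.
Row 3: attacked by (1,10)→{8,10}; (2,5)→{4,5,6}; (4,11)→{10,11}; (5,3)→{1,3,5}; (7,9)→{5,9}; (8,1)→{1,6}; (9,8)→{2,8}; (10,4)→{4,11}; (11,2)→{2,10}. Safe: 7. Place at column 7.
Row 6: attacked by (1,10)→{5,10}; (2,5)→{1,5,9}; (3,7)→{4,7,10}; (4,11)→{9,11}; (5,3)→{2,3,4}; (7,9)→{8,9,10}; (8,1)→{1,3}; (9,8)→{5,8,11}; (10,4)→{4,8}; (11,2)→{2,7}. Safe: 6. Place at column 6.
Columns [10, 5, 7, 11, 3, 6, 9, 1, 8, 4, 2], r−c [-9, -3, -4, -7, 2, 0, -2, 7, 1, 6, 9], r+c [11, 7, 10, 15, 8, 12, 16, 9, 17, 14, 13] are all distinct, so no two queens attack.

(1,10) (2,5) (3,7) (4,11) (5,3) (6,6) (7,9) (8,1) (9,8) (10,4) (11,2)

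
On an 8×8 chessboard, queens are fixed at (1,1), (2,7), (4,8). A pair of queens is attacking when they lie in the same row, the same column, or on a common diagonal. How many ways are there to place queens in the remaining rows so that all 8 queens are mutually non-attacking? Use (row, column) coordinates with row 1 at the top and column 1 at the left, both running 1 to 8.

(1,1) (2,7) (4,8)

1

Branch on row 3: col 2 → 0; col 4 → 0; col 5 → 1.
Sum: 0 + 0 + 1 = 1.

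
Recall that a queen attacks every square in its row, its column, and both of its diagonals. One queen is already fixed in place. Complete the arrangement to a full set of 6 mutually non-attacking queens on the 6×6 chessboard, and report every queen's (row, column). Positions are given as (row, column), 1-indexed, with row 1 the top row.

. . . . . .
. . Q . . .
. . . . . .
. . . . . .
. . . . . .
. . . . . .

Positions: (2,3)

(1,5) (2,3) (3,1) (4,6) (5,4) (6,2)

Row 1: attacked by (2,3)→{2,3,4}. Safe: 1, 5, 6. Place at column 5.
Row 3: attacked by (1,5)→{3,5}; (2,3)→{2,3,4}. Safe: 1, 6. Place at column 1.
Row 4: attacked by (1,5)→{2,5}; (2,3)→{1,3,5}; (3,1)→{1,2}. Safe: 4, 6. Place at column 6.
Row 5: attacked by (1,5)→{1,5}; (2,3)→{3,6}; (3,1)→{1,3}; (4,6)→{5,6}. Safe: 2, 4. Place at column 4.
Row 6: attacked by (1,5)→{5}; (2,3)→{3}; (3,1)→{1,4}; (4,6)→{4,6}; (5,4)→{3,4,5}. Safe: 2. Place at column 2.
Columns [5, 3, 1, 6, 4, 2], r−c [-4, -1, 2, -2, 1, 4], r+c [6, 5, 4, 10, 9, 8] are all distinct, so no two queens attack.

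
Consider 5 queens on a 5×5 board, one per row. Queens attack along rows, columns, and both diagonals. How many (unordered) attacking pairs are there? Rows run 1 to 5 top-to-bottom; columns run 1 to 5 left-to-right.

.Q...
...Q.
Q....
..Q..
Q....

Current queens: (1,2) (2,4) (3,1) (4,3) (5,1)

2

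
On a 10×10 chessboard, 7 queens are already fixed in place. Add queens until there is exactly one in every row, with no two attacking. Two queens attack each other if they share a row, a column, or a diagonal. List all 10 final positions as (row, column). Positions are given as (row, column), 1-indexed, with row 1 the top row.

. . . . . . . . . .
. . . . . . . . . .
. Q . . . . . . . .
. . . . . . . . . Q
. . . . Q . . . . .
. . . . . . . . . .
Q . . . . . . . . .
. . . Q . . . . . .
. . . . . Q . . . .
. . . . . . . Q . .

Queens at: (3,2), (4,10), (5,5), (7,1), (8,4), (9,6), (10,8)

(1,3) (2,9) (3,2) (4,10) (5,5) (6,7) (7,1) (8,4) (9,6) (10,8)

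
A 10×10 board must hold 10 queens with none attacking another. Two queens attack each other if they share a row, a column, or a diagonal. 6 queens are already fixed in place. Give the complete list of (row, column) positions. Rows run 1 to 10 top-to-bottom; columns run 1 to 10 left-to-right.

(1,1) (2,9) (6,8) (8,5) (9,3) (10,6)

Row 3: attacked by (1,1)→{1,3}; (2,9)→{8,9,10}; (6,8)→{5,8}; (8,5)→{5,10}; (9,3)→{3,9}; (10,6)→{6}. Safe: 2, 4, 7. Place at column 7.
Row 4: attacked by (1,1)→{1,4}; (2,9)→{7,9}; (3,7)→{6,7,8}; (6,8)→{6,8,10}; (8,5)→{1,5,9}; (9,3)→{3,8}; (10,6)→{6}. Safe: 2. Place at column 2.
Row 5: attacked by (1,1)→{1,5}; (2,9)→{6,9}; (3,7)→{5,7,9}; (4,2)→{1,2,3}; (6,8)→{7,8,9}; (8,5)→{2,5,8}; (9,3)→{3,7}; (10,6)→{1,6}. Safe: 4, 10. Place at column 4.
Row 7: attacked by (1,1)→{1,7}; (2,9)→{4,9}; (3,7)→{3,7}; (4,2)→{2,5}; (5,4)→{2,4,6}; (6,8)→{7,8,9}; (8,5)→{4,5,6}; (9,3)→{1,3,5}; (10,6)→{3,6,9}. Safe: 10. Place at column 10.
Columns [1, 9, 7, 2, 4, 8, 10, 5, 3, 6], r−c [0, -7, -4, 2, 1, -2, -3, 3, 6, 4], r+c [2, 11, 10, 6, 9, 14, 17, 13, 12, 16] are all distinct, so no two queens attack.

(1,1) (2,9) (3,7) (4,2) (5,4) (6,8) (7,10) (8,5) (9,3) (10,6)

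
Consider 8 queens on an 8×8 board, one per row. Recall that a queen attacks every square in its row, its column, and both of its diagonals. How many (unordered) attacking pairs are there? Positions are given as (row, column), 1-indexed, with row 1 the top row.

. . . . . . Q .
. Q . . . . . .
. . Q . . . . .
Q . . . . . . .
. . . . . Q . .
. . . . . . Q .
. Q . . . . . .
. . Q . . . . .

7

Same column: (1,7)–(6,7) (column 7); (2,2)–(7,2) (column 2); (3,3)–(8,3) (column 3).
Same diagonal: (2,2)–(3,3) (|2−3| = |2−3| = 1); (5,6)–(6,7) (|5−6| = |6−7| = 1); (5,6)–(8,3) (|5−8| = |6−3| = 3); (7,2)–(8,3) (|7−8| = |2−3| = 1).
Total attacking pairs: 7.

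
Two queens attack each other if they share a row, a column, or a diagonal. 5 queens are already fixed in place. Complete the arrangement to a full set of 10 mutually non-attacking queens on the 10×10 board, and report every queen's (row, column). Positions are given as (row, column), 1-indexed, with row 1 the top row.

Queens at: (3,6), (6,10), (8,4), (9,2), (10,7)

(1,3) (2,1) (3,6) (4,9) (5,5) (6,10) (7,8) (8,4) (9,2) (10,7)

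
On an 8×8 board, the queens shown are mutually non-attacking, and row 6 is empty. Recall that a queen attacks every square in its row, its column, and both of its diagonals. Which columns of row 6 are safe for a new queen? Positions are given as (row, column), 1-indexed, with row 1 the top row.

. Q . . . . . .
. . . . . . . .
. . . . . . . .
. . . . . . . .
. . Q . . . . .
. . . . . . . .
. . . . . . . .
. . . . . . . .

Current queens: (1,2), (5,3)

columns 1, 5, 6, 8

(1,2) attacks row 6 at column 2 and diagonals 7.
(5,3) attacks row 6 at column 3 and diagonals 2, 4.
Attacked columns: {2, 3, 4, 7}. Safe: {1, 5, 6, 8}.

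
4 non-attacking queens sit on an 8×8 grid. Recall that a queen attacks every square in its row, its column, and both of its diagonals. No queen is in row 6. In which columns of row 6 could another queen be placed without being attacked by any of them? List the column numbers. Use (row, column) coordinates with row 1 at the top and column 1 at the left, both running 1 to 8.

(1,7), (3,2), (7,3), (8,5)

(1,7) attacks row 6 at column 7 and diagonals 2.
(3,2) attacks row 6 at column 2 and diagonals 5.
(7,3) attacks row 6 at column 3 and diagonals 2, 4.
(8,5) attacks row 6 at column 5 and diagonals 3, 7.
Attacked columns: {2, 3, 4, 5, 7}. Safe: {1, 6, 8}.

columns 1, 6, 8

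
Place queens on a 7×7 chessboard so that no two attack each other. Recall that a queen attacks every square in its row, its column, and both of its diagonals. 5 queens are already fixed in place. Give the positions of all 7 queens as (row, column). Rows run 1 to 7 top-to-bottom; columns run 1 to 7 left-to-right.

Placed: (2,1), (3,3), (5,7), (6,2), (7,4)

Row 1: attacked by (2,1)→{1,2}; (3,3)→{1,3,5}; (5,7)→{3,7}; (6,2)→{2,7}; (7,4)→{4}. Safe: 6. Place at column 6.
Row 4: attacked by (1,6)→{3,6}; (2,1)→{1,3}; (3,3)→{2,3,4}; (5,7)→{6,7}; (6,2)→{2,4}; (7,4)→{1,4,7}. Safe: 5. Place at column 5.
Columns [6, 1, 3, 5, 7, 2, 4], r−c [-5, 1, 0, -1, -2, 4, 3], r+c [7, 3, 6, 9, 12, 8, 11] are all distinct, so no two queens attack.

(1,6) (2,1) (3,3) (4,5) (5,7) (6,2) (7,4)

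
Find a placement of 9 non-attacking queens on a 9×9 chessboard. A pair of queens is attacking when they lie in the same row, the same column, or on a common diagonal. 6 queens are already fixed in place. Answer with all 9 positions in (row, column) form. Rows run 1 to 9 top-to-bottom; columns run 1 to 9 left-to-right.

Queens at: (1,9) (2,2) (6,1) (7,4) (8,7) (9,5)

(1,9) (2,2) (3,6) (4,8) (5,3) (6,1) (7,4) (8,7) (9,5)

Row 3: attacked by (1,9)→{7,9}; (2,2)→{1,2,3}; (6,1)→{1,4}; (7,4)→{4,8}; (8,7)→{2,7}; (9,5)→{5}. Safe: 6. Place at column 6.
Row 4: attacked by (1,9)→{6,9}; (2,2)→{2,4}; (3,6)→{5,6,7}; (6,1)→{1,3}; (7,4)→{1,4,7}; (8,7)→{3,7}; (9,5)→{5}. Safe: 8. Place at column 8.
Row 5: attacked by (1,9)→{5,9}; (2,2)→{2,5}; (3,6)→{4,6,8}; (4,8)→{7,8,9}; (6,1)→{1,2}; (7,4)→{2,4,6}; (8,7)→{4,7}; (9,5)→{1,5,9}. Safe: 3. Place at column 3.
Columns [9, 2, 6, 8, 3, 1, 4, 7, 5], r−c [-8, 0, -3, -4, 2, 5, 3, 1, 4], r+c [10, 4, 9, 12, 8, 7, 11, 15, 14] are all distinct, so no two queens attack.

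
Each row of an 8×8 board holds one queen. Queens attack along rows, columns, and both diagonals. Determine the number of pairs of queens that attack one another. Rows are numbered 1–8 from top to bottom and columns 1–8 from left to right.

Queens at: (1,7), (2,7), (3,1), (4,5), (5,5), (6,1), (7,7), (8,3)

Same column: (1,7)–(2,7) (column 7); (1,7)–(7,7) (column 7); (2,7)–(7,7) (column 7); (3,1)–(6,1) (column 1); (4,5)–(5,5) (column 5).
Same diagonal: (2,7)–(4,5) (|2−4| = |7−5| = 2); (5,5)–(7,7) (|5−7| = |5−7| = 2); (6,1)–(8,3) (|6−8| = |1−3| = 2).
Total attacking pairs: 8.

8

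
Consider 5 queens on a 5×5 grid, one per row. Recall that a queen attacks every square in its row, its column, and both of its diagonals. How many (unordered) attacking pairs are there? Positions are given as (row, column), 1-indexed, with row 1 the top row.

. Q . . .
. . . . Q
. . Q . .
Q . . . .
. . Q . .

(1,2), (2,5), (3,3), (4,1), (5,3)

1

Same column: (3,3)–(5,3) (column 3).
Total attacking pairs: 1.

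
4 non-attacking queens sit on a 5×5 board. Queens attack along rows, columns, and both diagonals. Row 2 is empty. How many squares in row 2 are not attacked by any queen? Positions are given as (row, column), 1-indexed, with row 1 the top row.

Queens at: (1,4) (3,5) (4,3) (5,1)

1

(1,4) attacks row 2 at column 4 and diagonals 3, 5.
(3,5) attacks row 2 at column 5 and diagonals 4.
(4,3) attacks row 2 at column 3 and diagonals 1, 5.
(5,1) attacks row 2 at column 1 and diagonals 4.
Attacked columns: {1, 3, 4, 5}. Safe: {2}.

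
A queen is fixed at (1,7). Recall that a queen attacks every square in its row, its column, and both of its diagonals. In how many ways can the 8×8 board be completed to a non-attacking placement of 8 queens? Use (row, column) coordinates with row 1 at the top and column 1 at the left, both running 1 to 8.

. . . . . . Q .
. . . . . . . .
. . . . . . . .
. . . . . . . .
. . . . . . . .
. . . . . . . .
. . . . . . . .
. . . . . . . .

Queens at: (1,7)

8

Branch on row 2: col 1 → 1; col 2 → 2; col 3 → 2; col 4 → 2; col 5 → 1.
Sum: 1 + 2 + 2 + 2 + 1 = 8.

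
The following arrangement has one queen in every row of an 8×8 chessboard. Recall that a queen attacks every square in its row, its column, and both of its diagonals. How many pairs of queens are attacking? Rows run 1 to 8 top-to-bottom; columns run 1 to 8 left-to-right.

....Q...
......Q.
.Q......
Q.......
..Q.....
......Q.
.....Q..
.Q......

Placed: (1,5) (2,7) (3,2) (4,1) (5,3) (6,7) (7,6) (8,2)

5

Same column: (2,7)–(6,7) (column 7); (3,2)–(8,2) (column 2).
Same diagonal: (3,2)–(4,1) (|3−4| = |2−1| = 1); (3,2)–(7,6) (|3−7| = |2−6| = 4); (6,7)–(7,6) (|6−7| = |7−6| = 1).
Total attacking pairs: 5.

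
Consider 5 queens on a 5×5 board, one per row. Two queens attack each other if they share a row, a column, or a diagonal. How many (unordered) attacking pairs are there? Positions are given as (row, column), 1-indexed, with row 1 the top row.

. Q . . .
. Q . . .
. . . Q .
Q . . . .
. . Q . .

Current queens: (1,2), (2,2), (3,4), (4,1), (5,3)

2

Same column: (1,2)–(2,2) (column 2).
Same diagonal: (1,2)–(3,4) (|1−3| = |2−4| = 2).
Total attacking pairs: 2.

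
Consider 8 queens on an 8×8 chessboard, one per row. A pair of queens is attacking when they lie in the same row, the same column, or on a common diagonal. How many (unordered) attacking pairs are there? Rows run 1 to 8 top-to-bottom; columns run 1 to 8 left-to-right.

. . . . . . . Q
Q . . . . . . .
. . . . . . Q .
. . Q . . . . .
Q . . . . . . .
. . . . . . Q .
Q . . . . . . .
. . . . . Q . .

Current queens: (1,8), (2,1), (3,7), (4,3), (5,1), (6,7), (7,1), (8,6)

5

Same column: (2,1)–(5,1) (column 1); (2,1)–(7,1) (column 1); (3,7)–(6,7) (column 7); (5,1)–(7,1) (column 1).
Same diagonal: (2,1)–(4,3) (|2−4| = |1−3| = 2).
Total attacking pairs: 5.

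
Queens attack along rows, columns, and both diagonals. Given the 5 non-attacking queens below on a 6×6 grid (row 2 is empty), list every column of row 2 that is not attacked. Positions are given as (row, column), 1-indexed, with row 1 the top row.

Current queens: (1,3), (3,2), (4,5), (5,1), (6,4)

columns 6

(1,3) attacks row 2 at column 3 and diagonals 2, 4.
(3,2) attacks row 2 at column 2 and diagonals 1, 3.
(4,5) attacks row 2 at column 5 and diagonals 3.
(5,1) attacks row 2 at column 1 and diagonals 4.
(6,4) attacks row 2 at column 4.
Attacked columns: {1, 2, 3, 4, 5}. Safe: {6}.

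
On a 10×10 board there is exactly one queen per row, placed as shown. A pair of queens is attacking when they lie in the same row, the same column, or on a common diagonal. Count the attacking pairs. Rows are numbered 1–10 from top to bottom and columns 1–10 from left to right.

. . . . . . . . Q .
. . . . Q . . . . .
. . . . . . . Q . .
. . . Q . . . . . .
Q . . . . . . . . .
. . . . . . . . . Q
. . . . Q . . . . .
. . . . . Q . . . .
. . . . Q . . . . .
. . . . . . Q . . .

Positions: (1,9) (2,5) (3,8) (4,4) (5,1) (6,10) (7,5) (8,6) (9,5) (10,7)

6

Same column: (2,5)–(7,5) (column 5); (2,5)–(9,5) (column 5); (7,5)–(9,5) (column 5).
Same diagonal: (5,1)–(9,5) (|5−9| = |1−5| = 4); (7,5)–(8,6) (|7−8| = |5−6| = 1); (8,6)–(9,5) (|8−9| = |6−5| = 1).
Total attacking pairs: 6.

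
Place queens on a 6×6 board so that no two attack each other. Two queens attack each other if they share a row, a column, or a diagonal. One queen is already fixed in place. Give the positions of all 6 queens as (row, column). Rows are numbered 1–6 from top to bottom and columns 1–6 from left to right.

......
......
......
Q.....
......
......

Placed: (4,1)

Row 1: attacked by (4,1)→{1,4}. Safe: 2, 3, 5, 6. Place at column 2.
Row 2: attacked by (1,2)→{1,2,3}; (4,1)→{1,3}. Safe: 4, 5, 6. Place at column 4.
Row 3: attacked by (1,2)→{2,4}; (2,4)→{3,4,5}; (4,1)→{1,2}. Safe: 6. Place at column 6.
Row 5: attacked by (1,2)→{2,6}; (2,4)→{1,4}; (3,6)→{4,6}; (4,1)→{1,2}. Safe: 3, 5. Place at column 3.
Row 6: attacked by (1,2)→{2}; (2,4)→{4}; (3,6)→{3,6}; (4,1)→{1,3}; (5,3)→{2,3,4}. Safe: 5. Place at column 5.
Columns [2, 4, 6, 1, 3, 5], r−c [-1, -2, -3, 3, 2, 1], r+c [3, 6, 9, 5, 8, 11] are all distinct, so no two queens attack.

(1,2) (2,4) (3,6) (4,1) (5,3) (6,5)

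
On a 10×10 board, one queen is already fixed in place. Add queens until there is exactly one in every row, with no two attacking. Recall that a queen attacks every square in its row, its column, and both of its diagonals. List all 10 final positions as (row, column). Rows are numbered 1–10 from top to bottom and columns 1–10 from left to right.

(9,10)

(1,5) (2,1) (3,8) (4,4) (5,7) (6,9) (7,2) (8,6) (9,10) (10,3)

Row 1: attacked by (9,10)→{2,10}. Safe: 1, 3, 4, 5, 6, 7, 8, 9. Place at column 5.
Row 2: attacked by (1,5)→{4,5,6}; (9,10)→{3,10}. Safe: 1, 2, 7, 8, 9. Place at column 1.
Row 3: attacked by (1,5)→{3,5,7}; (2,1)→{1,2}; (9,10)→{4,10}. Safe: 6, 8, 9. Place at column 8.
Row 4: attacked by (1,5)→{2,5,8}; (2,1)→{1,3}; (3,8)→{7,8,9}; (9,10)→{5,10}. Safe: 4, 6. Place at column 4.
Row 5: attacked by (1,5)→{1,5,9}; (2,1)→{1,4}; (3,8)→{6,8,10}; (4,4)→{3,4,5}; (9,10)→{6,10}. Safe: 2, 7. Place at column 7.
Row 6: attacked by (1,5)→{5,10}; (2,1)→{1,5}; (3,8)→{5,8}; (4,4)→{2,4,6}; (5,7)→{6,7,8}; (9,10)→{7,10}. Safe: 3, 9. Place at column 9.
Row 7: attacked by (1,5)→{5}; (2,1)→{1,6}; (3,8)→{4,8}; (4,4)→{1,4,7}; (5,7)→{5,7,9}; (6,9)→{8,9,10}; (9,10)→{8,10}. Safe: 2, 3. Place at column 2.
Row 8: attacked by (1,5)→{5}; (2,1)→{1,7}; (3,8)→{3,8}; (4,4)→{4,8}; (5,7)→{4,7,10}; (6,9)→{7,9}; (7,2)→{1,2,3}; (9,10)→{9,10}. Safe: 6. Place at column 6.
Row 10: attacked by (1,5)→{5}; (2,1)→{1,9}; (3,8)→{1,8}; (4,4)→{4,10}; (5,7)→{2,7}; (6,9)→{5,9}; (7,2)→{2,5}; (8,6)→{4,6,8}; (9,10)→{9,10}. Safe: 3. Place at column 3.
Columns [5, 1, 8, 4, 7, 9, 2, 6, 10, 3], r−c [-4, 1, -5, 0, -2, -3, 5, 2, -1, 7], r+c [6, 3, 11, 8, 12, 15, 9, 14, 19, 13] are all distinct, so no two queens attack.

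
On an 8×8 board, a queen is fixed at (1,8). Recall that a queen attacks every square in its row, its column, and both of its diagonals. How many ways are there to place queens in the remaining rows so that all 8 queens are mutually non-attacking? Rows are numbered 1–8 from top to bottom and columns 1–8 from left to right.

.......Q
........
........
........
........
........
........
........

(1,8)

4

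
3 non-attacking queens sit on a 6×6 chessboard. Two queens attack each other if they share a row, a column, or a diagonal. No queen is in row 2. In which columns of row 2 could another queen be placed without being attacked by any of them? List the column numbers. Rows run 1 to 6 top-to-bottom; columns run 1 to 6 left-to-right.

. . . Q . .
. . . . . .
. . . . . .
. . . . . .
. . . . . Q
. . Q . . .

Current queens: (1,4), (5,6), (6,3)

(1,4) attacks row 2 at column 4 and diagonals 3, 5.
(5,6) attacks row 2 at column 6 and diagonals 3.
(6,3) attacks row 2 at column 3.
Attacked columns: {3, 4, 5, 6}. Safe: {1, 2}.

columns 1, 2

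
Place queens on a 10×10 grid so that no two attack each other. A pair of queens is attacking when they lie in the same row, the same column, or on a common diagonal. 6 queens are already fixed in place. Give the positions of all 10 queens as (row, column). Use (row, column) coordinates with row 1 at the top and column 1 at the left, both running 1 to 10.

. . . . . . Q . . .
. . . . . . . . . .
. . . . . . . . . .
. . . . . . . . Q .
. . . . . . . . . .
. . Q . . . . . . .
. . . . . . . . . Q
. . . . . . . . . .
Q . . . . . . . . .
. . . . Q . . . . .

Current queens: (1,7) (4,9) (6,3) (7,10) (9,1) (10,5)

(1,7) (2,4) (3,2) (4,9) (5,6) (6,3) (7,10) (8,8) (9,1) (10,5)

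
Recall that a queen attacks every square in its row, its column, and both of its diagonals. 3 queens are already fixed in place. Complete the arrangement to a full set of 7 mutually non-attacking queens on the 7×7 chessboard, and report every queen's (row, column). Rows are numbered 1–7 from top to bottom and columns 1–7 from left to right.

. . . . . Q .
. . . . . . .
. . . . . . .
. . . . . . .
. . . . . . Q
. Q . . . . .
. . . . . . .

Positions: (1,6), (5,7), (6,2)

(1,6) (2,1) (3,3) (4,5) (5,7) (6,2) (7,4)

Row 2: attacked by (1,6)→{5,6,7}; (5,7)→{4,7}; (6,2)→{2,6}. Safe: 1, 3. Place at column 1.
Row 3: attacked by (1,6)→{4,6}; (2,1)→{1,2}; (5,7)→{5,7}; (6,2)→{2,5}. Safe: 3. Place at column 3.
Row 4: attacked by (1,6)→{3,6}; (2,1)→{1,3}; (3,3)→{2,3,4}; (5,7)→{6,7}; (6,2)→{2,4}. Safe: 5. Place at column 5.
Row 7: attacked by (1,6)→{6}; (2,1)→{1,6}; (3,3)→{3,7}; (4,5)→{2,5}; (5,7)→{5,7}; (6,2)→{1,2,3}. Safe: 4. Place at column 4.
Columns [6, 1, 3, 5, 7, 2, 4], r−c [-5, 1, 0, -1, -2, 4, 3], r+c [7, 3, 6, 9, 12, 8, 11] are all distinct, so no two queens attack.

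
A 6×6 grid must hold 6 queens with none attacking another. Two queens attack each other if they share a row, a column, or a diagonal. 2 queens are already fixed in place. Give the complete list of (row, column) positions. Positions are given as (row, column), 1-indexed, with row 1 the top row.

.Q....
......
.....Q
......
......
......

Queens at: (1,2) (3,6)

(1,2) (2,4) (3,6) (4,1) (5,3) (6,5)

Row 2: attacked by (1,2)→{1,2,3}; (3,6)→{5,6}. Safe: 4. Place at column 4.
Row 4: attacked by (1,2)→{2,5}; (2,4)→{2,4,6}; (3,6)→{5,6}. Safe: 1, 3. Place at column 1.
Row 5: attacked by (1,2)→{2,6}; (2,4)→{1,4}; (3,6)→{4,6}; (4,1)→{1,2}. Safe: 3, 5. Place at column 3.
Row 6: attacked by (1,2)→{2}; (2,4)→{4}; (3,6)→{3,6}; (4,1)→{1,3}; (5,3)→{2,3,4}. Safe: 5. Place at column 5.
Columns [2, 4, 6, 1, 3, 5], r−c [-1, -2, -3, 3, 2, 1], r+c [3, 6, 9, 5, 8, 11] are all distinct, so no two queens attack.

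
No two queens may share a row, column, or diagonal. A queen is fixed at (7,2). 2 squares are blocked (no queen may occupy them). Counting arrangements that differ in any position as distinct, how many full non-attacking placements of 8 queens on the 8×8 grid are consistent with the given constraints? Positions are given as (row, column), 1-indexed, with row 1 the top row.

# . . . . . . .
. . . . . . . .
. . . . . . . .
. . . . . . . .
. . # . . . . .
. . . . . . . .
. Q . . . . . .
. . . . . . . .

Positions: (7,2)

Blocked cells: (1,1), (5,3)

Branch on row 1: col 3 → 3; col 4 → 1; col 5 → 0; col 6 → 4; col 7 → 3.
Sum: 3 + 1 + 0 + 4 + 3 = 11.

11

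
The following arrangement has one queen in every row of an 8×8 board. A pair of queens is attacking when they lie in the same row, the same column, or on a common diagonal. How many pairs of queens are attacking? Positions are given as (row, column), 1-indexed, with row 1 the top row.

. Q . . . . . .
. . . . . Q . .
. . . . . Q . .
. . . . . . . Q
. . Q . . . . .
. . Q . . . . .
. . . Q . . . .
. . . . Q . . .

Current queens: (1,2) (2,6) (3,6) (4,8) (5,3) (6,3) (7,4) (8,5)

8

Same column: (2,6)–(3,6) (column 6); (5,3)–(6,3) (column 3).
Same diagonal: (2,6)–(4,8) (|2−4| = |6−8| = 2); (2,6)–(5,3) (|2−5| = |6−3| = 3); (3,6)–(6,3) (|3−6| = |6−3| = 3); (6,3)–(7,4) (|6−7| = |3−4| = 1); (6,3)–(8,5) (|6−8| = |3−5| = 2); (7,4)–(8,5) (|7−8| = |4−5| = 1).
Total attacking pairs: 8.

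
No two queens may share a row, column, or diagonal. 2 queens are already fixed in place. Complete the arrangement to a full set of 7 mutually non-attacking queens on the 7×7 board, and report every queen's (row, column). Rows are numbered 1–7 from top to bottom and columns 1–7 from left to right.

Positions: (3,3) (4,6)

(1,4) (2,7) (3,3) (4,6) (5,2) (6,5) (7,1)

Row 1: attacked by (3,3)→{1,3,5}; (4,6)→{3,6}. Safe: 2, 4, 7. Place at column 4.
Row 2: attacked by (1,4)→{3,4,5}; (3,3)→{2,3,4}; (4,6)→{4,6}. Safe: 1, 7. Place at column 7.
Row 5: attacked by (1,4)→{4}; (2,7)→{4,7}; (3,3)→{1,3,5}; (4,6)→{5,6,7}. Safe: 2. Place at column 2.
Row 6: attacked by (1,4)→{4}; (2,7)→{3,7}; (3,3)→{3,6}; (4,6)→{4,6}; (5,2)→{1,2,3}. Safe: 5. Place at column 5.
Row 7: attacked by (1,4)→{4}; (2,7)→{2,7}; (3,3)→{3,7}; (4,6)→{3,6}; (5,2)→{2,4}; (6,5)→{4,5,6}. Safe: 1. Place at column 1.
Columns [4, 7, 3, 6, 2, 5, 1], r−c [-3, -5, 0, -2, 3, 1, 6], r+c [5, 9, 6, 10, 7, 11, 8] are all distinct, so no two queens attack.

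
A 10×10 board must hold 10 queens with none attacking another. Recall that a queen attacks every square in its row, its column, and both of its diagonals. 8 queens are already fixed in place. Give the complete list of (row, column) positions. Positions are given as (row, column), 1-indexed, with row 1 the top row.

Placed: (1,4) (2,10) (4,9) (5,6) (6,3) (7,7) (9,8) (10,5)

Row 3: attacked by (1,4)→{2,4,6}; (2,10)→{9,10}; (4,9)→{8,9,10}; (5,6)→{4,6,8}; (6,3)→{3,6}; (7,7)→{3,7}; (9,8)→{2,8}; (10,5)→{5}. Safe: 1. Place at column 1.
Row 8: attacked by (1,4)→{4}; (2,10)→{4,10}; (3,1)→{1,6}; (4,9)→{5,9}; (5,6)→{3,6,9}; (6,3)→{1,3,5}; (7,7)→{6,7,8}; (9,8)→{7,8,9}; (10,5)→{3,5,7}. Safe: 2. Place at column 2.
Columns [4, 10, 1, 9, 6, 3, 7, 2, 8, 5], r−c [-3, -8, 2, -5, -1, 3, 0, 6, 1, 5], r+c [5, 12, 4, 13, 11, 9, 14, 10, 17, 15] are all distinct, so no two queens attack.

(1,4) (2,10) (3,1) (4,9) (5,6) (6,3) (7,7) (8,2) (9,8) (10,5)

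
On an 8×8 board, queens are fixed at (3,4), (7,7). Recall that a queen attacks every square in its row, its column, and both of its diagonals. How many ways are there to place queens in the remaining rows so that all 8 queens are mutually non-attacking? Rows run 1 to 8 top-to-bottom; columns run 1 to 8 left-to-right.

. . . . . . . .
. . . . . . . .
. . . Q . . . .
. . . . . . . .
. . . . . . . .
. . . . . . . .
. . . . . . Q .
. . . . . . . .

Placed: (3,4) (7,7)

Branch on row 1: col 3 → 2; col 5 → 1; col 8 → 0.
Sum: 2 + 1 + 0 = 3.

3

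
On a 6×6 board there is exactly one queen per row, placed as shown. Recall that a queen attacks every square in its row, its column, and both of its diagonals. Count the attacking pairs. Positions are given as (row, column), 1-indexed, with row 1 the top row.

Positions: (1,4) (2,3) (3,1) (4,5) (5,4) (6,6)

4

Same column: (1,4)–(5,4) (column 4).
Same diagonal: (1,4)–(2,3) (|1−2| = |4−3| = 1); (2,3)–(4,5) (|2−4| = |3−5| = 2); (4,5)–(5,4) (|4−5| = |5−4| = 1).
Total attacking pairs: 4.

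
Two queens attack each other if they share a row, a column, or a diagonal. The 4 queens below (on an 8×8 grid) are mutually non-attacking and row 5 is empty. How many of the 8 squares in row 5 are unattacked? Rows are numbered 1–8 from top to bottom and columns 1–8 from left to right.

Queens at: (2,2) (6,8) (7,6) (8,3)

1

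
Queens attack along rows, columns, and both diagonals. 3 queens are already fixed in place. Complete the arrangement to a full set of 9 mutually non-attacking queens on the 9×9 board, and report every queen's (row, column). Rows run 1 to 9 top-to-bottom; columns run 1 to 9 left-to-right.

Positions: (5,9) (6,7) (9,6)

Row 1: attacked by (5,9)→{5,9}; (6,7)→{2,7}; (9,6)→{6}. Safe: 1, 3, 4, 8. Place at column 1.
Row 2: attacked by (1,1)→{1,2}; (5,9)→{6,9}; (6,7)→{3,7}; (9,6)→{6}. Safe: 4, 5, 8. Place at column 4.
Row 3: attacked by (1,1)→{1,3}; (2,4)→{3,4,5}; (5,9)→{7,9}; (6,7)→{4,7}; (9,6)→{6}. Safe: 2, 8. Place at column 8.
Row 4: attacked by (1,1)→{1,4}; (2,4)→{2,4,6}; (3,8)→{7,8,9}; (5,9)→{8,9}; (6,7)→{5,7,9}; (9,6)→{1,6}. Safe: 3. Place at column 3.
Row 7: attacked by (1,1)→{1,7}; (2,4)→{4,9}; (3,8)→{4,8}; (4,3)→{3,6}; (5,9)→{7,9}; (6,7)→{6,7,8}; (9,6)→{4,6,8}. Safe: 2, 5. Place at column 5.
Row 8: attacked by (1,1)→{1,8}; (2,4)→{4}; (3,8)→{3,8}; (4,3)→{3,7}; (5,9)→{6,9}; (6,7)→{5,7,9}; (7,5)→{4,5,6}; (9,6)→{5,6,7}. Safe: 2. Place at column 2.
Columns [1, 4, 8, 3, 9, 7, 5, 2, 6], r−c [0, -2, -5, 1, -4, -1, 2, 6, 3], r+c [2, 6, 11, 7, 14, 13, 12, 10, 15] are all distinct, so no two queens attack.

(1,1) (2,4) (3,8) (4,3) (5,9) (6,7) (7,5) (8,2) (9,6)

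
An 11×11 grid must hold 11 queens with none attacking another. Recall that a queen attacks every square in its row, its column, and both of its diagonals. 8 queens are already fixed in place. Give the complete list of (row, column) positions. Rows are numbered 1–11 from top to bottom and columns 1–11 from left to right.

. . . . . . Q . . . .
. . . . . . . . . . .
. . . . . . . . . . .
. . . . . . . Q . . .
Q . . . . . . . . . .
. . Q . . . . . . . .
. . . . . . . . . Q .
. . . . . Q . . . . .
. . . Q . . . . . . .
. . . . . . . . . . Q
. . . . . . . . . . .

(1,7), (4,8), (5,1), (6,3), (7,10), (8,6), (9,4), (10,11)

Row 2: attacked by (1,7)→{6,7,8}; (4,8)→{6,8,10}; (5,1)→{1,4}; (6,3)→{3,7}; (7,10)→{5,10}; (8,6)→{6}; (9,4)→{4,11}; (10,11)→{3,11}. Safe: 2, 9. Place at column 9.
Row 3: attacked by (1,7)→{5,7,9}; (2,9)→{8,9,10}; (4,8)→{7,8,9}; (5,1)→{1,3}; (6,3)→{3,6}; (7,10)→{6,10}; (8,6)→{1,6,11}; (9,4)→{4,10}; (10,11)→{4,11}. Safe: 2. Place at column 2.
Row 11: attacked by (1,7)→{7}; (2,9)→{9}; (3,2)→{2,10}; (4,8)→{1,8}; (5,1)→{1,7}; (6,3)→{3,8}; (7,10)→{6,10}; (8,6)→{3,6,9}; (9,4)→{2,4,6}; (10,11)→{10,11}. Safe: 5. Place at column 5.
Columns [7, 9, 2, 8, 1, 3, 10, 6, 4, 11, 5], r−c [-6, -7, 1, -4, 4, 3, -3, 2, 5, -1, 6], r+c [8, 11, 5, 12, 6, 9, 17, 14, 13, 21, 16] are all distinct, so no two queens attack.

(1,7) (2,9) (3,2) (4,8) (5,1) (6,3) (7,10) (8,6) (9,4) (10,11) (11,5)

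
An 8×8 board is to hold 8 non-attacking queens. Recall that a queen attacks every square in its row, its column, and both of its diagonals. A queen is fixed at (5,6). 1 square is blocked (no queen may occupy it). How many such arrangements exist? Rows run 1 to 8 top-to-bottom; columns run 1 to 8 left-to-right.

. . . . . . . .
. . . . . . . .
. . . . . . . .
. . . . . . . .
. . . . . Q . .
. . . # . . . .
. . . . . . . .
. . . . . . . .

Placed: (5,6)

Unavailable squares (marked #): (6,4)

Branch on row 1: col 1 → 0; col 3 → 0; col 4 → 6; col 5 → 0; col 7 → 2; col 8 → 1.
Sum: 0 + 0 + 6 + 0 + 2 + 1 = 9.

9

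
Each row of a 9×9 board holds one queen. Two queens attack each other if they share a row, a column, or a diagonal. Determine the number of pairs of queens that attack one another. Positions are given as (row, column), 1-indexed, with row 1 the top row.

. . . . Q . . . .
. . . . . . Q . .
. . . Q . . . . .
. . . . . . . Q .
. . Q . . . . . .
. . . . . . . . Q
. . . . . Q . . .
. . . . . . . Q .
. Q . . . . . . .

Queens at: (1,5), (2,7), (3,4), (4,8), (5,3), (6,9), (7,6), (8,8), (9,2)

Same column: (4,8)–(8,8) (column 8).
Same diagonal: (1,5)–(4,8) (|1−4| = |5−8| = 3).
Total attacking pairs: 2.

2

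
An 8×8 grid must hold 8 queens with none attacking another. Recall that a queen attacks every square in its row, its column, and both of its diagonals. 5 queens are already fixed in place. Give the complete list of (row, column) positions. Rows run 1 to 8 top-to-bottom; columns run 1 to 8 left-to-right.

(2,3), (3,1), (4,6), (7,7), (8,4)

(1,8) (2,3) (3,1) (4,6) (5,2) (6,5) (7,7) (8,4)

Row 1: attacked by (2,3)→{2,3,4}; (3,1)→{1,3}; (4,6)→{3,6}; (7,7)→{1,7}; (8,4)→{4}. Safe: 5, 8. Place at column 8.
Row 5: attacked by (1,8)→{4,8}; (2,3)→{3,6}; (3,1)→{1,3}; (4,6)→{5,6,7}; (7,7)→{5,7}; (8,4)→{1,4,7}. Safe: 2. Place at column 2.
Row 6: attacked by (1,8)→{3,8}; (2,3)→{3,7}; (3,1)→{1,4}; (4,6)→{4,6,8}; (5,2)→{1,2,3}; (7,7)→{6,7,8}; (8,4)→{2,4,6}. Safe: 5. Place at column 5.
Columns [8, 3, 1, 6, 2, 5, 7, 4], r−c [-7, -1, 2, -2, 3, 1, 0, 4], r+c [9, 5, 4, 10, 7, 11, 14, 12] are all distinct, so no two queens attack.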